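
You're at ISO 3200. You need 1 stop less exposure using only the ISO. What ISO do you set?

ISO 1600

ISO: 3200 → 1600 — 1 stop lower (darker).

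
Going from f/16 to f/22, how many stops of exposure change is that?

1 stop

f/16 → f/22 — count the steps: 1 stop.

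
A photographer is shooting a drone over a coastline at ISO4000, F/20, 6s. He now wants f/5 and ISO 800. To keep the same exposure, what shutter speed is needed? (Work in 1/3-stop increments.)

2 s

Aperture: f/20 → f/18 → f/16 → f/14 → f/13 → f/11 → f/10 → f/9 → f/8 → f/7.1 → f/6.3 → f/5.6 → f/5 — 4 stops wider (brighter).
ISO: 4000 → 3200 → 2500 → 2000 → 1600 → 1250 → 1000 → 800 — 2 1/3 stops dropped (darker).
Net change so far: 1 2/3 stops brighter. Offset with the shutter speed: 6 → 5 → 4 → 3.2 → 2.5 → 2.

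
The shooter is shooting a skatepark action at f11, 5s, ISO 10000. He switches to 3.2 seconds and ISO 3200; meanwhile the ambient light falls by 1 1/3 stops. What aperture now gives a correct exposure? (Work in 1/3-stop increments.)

f/3.2

Scene light: 1 1/3 stops darker.
Shutter speed: 5 → 4 → 3.2 — 2/3 stop shorter (darker).
ISO: 10000 → 8000 → 6400 → 5000 → 4000 → 3200 — 1 2/3 stops dropped (darker).
Net so far: 3 2/3 stops darker. Aperture: f/11 → f/10 → f/9 → f/8 → f/7.1 → f/6.3 → f/5.6 → f/5 → f/4.5 → f/4 → f/3.5 → f/3.2.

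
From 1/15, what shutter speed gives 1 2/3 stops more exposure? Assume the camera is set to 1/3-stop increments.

1/5s

Shutter speed: 1/15 → 1/13 → 1/10 → 1/8 → 1/6 → 1/5 — 1 2/3 stops longer (brighter).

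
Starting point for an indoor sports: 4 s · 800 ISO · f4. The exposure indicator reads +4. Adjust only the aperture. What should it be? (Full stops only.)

f/16

Overexposed by 4 stops → need 4 stops darker.
Aperture: f/4 → f/5.6 → f/8 → f/11 → f/16.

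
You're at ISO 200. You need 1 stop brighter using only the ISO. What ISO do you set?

ISO 400

ISO: 200 → 400 — 1 stop raised (brighter).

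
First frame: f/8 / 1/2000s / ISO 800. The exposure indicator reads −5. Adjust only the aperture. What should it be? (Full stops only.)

f/1.4

Underexposed by 5 stops → need 5 stops brighter.
Aperture: f/8 → f/5.6 → f/4 → f/2.8 → f/2 → f/1.4.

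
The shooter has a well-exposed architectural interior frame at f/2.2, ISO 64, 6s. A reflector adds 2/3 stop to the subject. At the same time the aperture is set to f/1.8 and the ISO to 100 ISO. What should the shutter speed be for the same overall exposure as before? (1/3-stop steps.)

Scene light: 2/3 stop brighter.
Aperture: f/2.2 → f/2 → f/1.8 — 2/3 stop opened up (brighter).
ISO: 64 → 80 → 100 — 2/3 stop higher (brighter).
Net so far: 2 stops brighter. Shutter speed: 6 → 5 → 4 → 3.2 → 2.5 → 2 → 1.6.

1.6 s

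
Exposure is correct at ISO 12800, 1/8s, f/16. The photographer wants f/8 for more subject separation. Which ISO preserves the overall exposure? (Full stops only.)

Aperture: f/16 → f/11 → f/8 — 2 stops opened up (brighter).
Need 2 stops darker from the ISO: 12800 → 6400 → 3200.

ISO 3200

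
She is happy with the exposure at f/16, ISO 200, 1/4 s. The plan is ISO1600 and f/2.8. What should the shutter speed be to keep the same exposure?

ISO: 200 → 400 → 800 → 1600 — 3 stops raised (brighter).
Aperture: f/16 → f/11 → f/8 → f/5.6 → f/4 → f/2.8 — 5 stops wider (brighter).
Net change so far: 8 stops brighter. Offset with the shutter speed: 1/4 → 1/8 → 1/15 → 1/30 → 1/60 → 1/125 → 1/250 → 1/500 → 1/1000.

1/1000s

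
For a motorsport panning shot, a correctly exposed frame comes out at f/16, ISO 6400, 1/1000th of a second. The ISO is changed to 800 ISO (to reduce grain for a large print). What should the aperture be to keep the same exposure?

f/5.6

ISO: 6400 → 3200 → 1600 → 800 — 3 stops lower (darker).
Need 3 stops brighter from the aperture: f/16 → f/11 → f/8 → f/5.6.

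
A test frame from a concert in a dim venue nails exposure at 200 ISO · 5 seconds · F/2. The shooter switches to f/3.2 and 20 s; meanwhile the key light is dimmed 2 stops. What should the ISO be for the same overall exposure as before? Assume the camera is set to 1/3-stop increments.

Scene light: 2 stops darker.
Aperture: f/2 → f/2.2 → f/2.5 → f/2.8 → f/3.2 — 1 1/3 stops narrower (darker).
Shutter speed: 5 → 6 → 8 → 10 → 13 → 15 → 20 — 2 stops longer (brighter).
Net so far: 1 1/3 stops darker. ISO: 200 → 250 → 320 → 400 → 500.

ISO 500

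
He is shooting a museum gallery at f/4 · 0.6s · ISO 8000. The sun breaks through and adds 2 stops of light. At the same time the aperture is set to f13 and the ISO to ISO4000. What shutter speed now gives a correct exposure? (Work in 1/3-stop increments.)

3.2 s

Scene light: 2 stops brighter.
Aperture: f/4 → f/4.5 → f/5 → f/5.6 → f/6.3 → f/7.1 → f/8 → f/9 → f/10 → f/11 → f/13 — 3 1/3 stops narrower (darker).
ISO: 8000 → 6400 → 5000 → 4000 — 1 stop lower (darker).
Net so far: 2 1/3 stops darker. Shutter speed: 0.6 → 0.8 → 1 → 1.3 → 1.6 → 2 → 2.5 → 3.2.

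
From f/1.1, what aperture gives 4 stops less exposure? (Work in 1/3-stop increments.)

f/4.5

Aperture: f/1.1 → f/1.2 → f/1.4 → f/1.6 → f/1.8 → f/2 → f/2.2 → f/2.5 → f/2.8 → f/3.2 → f/3.5 → f/4 → f/4.5 — 4 stops stopped down (darker).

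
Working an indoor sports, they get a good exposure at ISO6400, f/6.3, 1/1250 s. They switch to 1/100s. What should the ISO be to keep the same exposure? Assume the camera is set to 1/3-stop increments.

ISO 500

Shutter speed: 1/1250 → 1/1000 → 1/800 → 1/640 → 1/500 → 1/400 → 1/320 → 1/250 → 1/200 → 1/160 → 1/125 → 1/100 — 3 2/3 stops longer (brighter).
Need 3 2/3 stops darker from the ISO: 6400 → 5000 → 4000 → 3200 → 2500 → 2000 → 1600 → 1250 → 1000 → 800 → 640 → 500.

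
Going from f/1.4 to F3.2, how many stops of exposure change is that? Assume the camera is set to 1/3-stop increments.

2 1/3 stops

f/1.4 → f/1.6 → f/1.8 → f/2 → f/2.2 → f/2.5 → f/2.8 → f/3.2 — count the steps: 7 third-stops = 2 1/3 stops.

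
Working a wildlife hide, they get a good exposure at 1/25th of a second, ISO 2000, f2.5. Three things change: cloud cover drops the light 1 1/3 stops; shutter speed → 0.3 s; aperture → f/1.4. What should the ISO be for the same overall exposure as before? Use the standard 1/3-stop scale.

Scene light: 1 1/3 stops darker.
Shutter speed: 1/25 → 1/20 → 1/15 → 1/13 → 1/10 → 1/8 → 1/6 → 1/5 → 1/4 → 0.3 — 3 stops longer (brighter).
Aperture: f/2.5 → f/2.2 → f/2 → f/1.8 → f/1.6 → f/1.4 — 1 2/3 stops wider (brighter).
Net so far: 3 1/3 stops brighter. ISO: 2000 → 1600 → 1250 → 1000 → 800 → 640 → 500 → 400 → 320 → 250 → 200.

ISO 200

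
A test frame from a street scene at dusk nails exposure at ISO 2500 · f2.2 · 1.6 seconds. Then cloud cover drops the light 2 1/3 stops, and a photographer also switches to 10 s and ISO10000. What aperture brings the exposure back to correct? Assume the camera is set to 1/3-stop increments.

f/5

Scene light: 2 1/3 stops darker.
Shutter speed: 1.6 → 2 → 2.5 → 3.2 → 4 → 5 → 6 → 8 → 10 — 2 2/3 stops longer (brighter).
ISO: 2500 → 3200 → 4000 → 5000 → 6400 → 8000 → 10000 — 2 stops raised (brighter).
Net so far: 2 1/3 stops brighter. Aperture: f/2.2 → f/2.5 → f/2.8 → f/3.2 → f/3.5 → f/4 → f/4.5 → f/5.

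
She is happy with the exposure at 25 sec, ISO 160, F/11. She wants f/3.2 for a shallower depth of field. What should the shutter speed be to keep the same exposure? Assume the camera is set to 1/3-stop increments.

Aperture: f/11 → f/10 → f/9 → f/8 → f/7.1 → f/6.3 → f/5.6 → f/5 → f/4.5 → f/4 → f/3.5 → f/3.2 — 3 2/3 stops wider (brighter).
Need 3 2/3 stops darker from the shutter speed: 25 → 20 → 15 → 13 → 10 → 8 → 6 → 5 → 4 → 3.2 → 2.5 → 2.

2 s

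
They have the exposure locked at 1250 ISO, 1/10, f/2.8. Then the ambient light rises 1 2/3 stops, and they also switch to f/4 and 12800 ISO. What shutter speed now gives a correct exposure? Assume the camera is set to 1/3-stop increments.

Scene light: 1 2/3 stops brighter.
Aperture: f/2.8 → f/3.2 → f/3.5 → f/4 — 1 stop narrower (darker).
ISO: 1250 → 1600 → 2000 → 2500 → 3200 → 4000 → 5000 → 6400 → 8000 → 10000 → 12800 — 3 1/3 stops raised (brighter).
Net so far: 4 stops brighter. Shutter speed: 1/10 → 1/13 → 1/15 → 1/20 → 1/25 → 1/30 → 1/40 → 1/50 → 1/60 → 1/80 → 1/100 → 1/125 → 1/160.

1/160s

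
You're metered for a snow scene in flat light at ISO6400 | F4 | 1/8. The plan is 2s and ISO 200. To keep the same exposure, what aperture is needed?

Shutter speed: 1/8 → 1/4 → 1/2 → 1 → 2 — 4 stops longer (brighter).
ISO: 6400 → 3200 → 1600 → 800 → 400 → 200 — 5 stops lower (darker).
Net change so far: 1 stop darker. Offset with the aperture: f/4 → f/2.8.

f/2.8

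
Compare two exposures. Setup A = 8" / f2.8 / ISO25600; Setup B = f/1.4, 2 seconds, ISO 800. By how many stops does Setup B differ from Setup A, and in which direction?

Aperture: f/2.8 → f/2 → f/1.4 — 2 stops wider (brighter).
Shutter speed: 8 → 4 → 2 — 2 stops faster (darker).
ISO: 25600 → 12800 → 6400 → 3200 → 1600 → 800 — 5 stops dropped (darker).
Net: +2 −2 −5 = −5 stops.

5 stops darker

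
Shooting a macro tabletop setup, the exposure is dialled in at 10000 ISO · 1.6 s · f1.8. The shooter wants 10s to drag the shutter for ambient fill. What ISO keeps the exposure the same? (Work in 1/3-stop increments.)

Shutter speed: 1.6 → 2 → 2.5 → 3.2 → 4 → 5 → 6 → 8 → 10 — 2 2/3 stops slower (brighter).
Need 2 2/3 stops darker from the ISO: 10000 → 8000 → 6400 → 5000 → 4000 → 3200 → 2500 → 2000 → 1600.

ISO 1600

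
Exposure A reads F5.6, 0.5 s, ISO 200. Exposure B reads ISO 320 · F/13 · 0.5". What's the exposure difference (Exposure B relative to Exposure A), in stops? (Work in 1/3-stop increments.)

Aperture: f/5.6 → f/6.3 → f/7.1 → f/8 → f/9 → f/10 → f/11 → f/13 — 2 1/3 stops narrower (darker).
Shutter speed: unchanged.
ISO: 200 → 250 → 320 — 2/3 stop higher (brighter).
Net: −2 1/3 +2/3 = −1 2/3 stops.

1 2/3 stops darker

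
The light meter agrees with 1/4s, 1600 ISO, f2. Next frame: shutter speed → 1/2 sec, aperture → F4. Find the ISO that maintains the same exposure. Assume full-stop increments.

Shutter speed: 1/4 → 1/2 — 1 stop slower (brighter).
Aperture: f/2 → f/2.8 → f/4 — 2 stops smaller aperture (darker).
Net change so far: 1 stop darker. Offset with the ISO: 1600 → 3200.

ISO 3200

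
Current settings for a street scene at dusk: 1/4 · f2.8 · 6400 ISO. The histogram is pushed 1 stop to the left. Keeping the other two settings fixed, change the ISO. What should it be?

Underexposed by 1 stop → need 1 stop brighter.
ISO: 6400 → 12800.

ISO 12800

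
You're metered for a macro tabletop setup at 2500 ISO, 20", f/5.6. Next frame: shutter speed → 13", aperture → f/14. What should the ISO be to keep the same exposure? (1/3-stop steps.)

Shutter speed: 20 → 15 → 13 — 2/3 stop faster (darker).
Aperture: f/5.6 → f/6.3 → f/7.1 → f/8 → f/9 → f/10 → f/11 → f/13 → f/14 — 2 2/3 stops narrower (darker).
Net change so far: 3 1/3 stops darker. Offset with the ISO: 2500 → 3200 → 4000 → 5000 → 6400 → 8000 → 10000 → 12800 → 16000 → 20000 → 25600.

ISO 25600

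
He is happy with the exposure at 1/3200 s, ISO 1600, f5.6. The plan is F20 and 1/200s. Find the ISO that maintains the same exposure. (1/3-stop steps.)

ISO 1250

Aperture: f/5.6 → f/6.3 → f/7.1 → f/8 → f/9 → f/10 → f/11 → f/13 → f/14 → f/16 → f/18 → f/20 — 3 2/3 stops smaller aperture (darker).
Shutter speed: 1/3200 → 1/2500 → 1/2000 → 1/1600 → 1/1250 → 1/1000 → 1/800 → 1/640 → 1/500 → 1/400 → 1/320 → 1/250 → 1/200 — 4 stops slower (brighter).
Net change so far: 1/3 stop brighter. Offset with the ISO: 1600 → 1250.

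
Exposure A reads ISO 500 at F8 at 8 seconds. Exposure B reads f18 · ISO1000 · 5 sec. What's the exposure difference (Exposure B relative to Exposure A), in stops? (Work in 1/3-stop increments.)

2 stops darker

Aperture: f/8 → f/9 → f/10 → f/11 → f/13 → f/14 → f/16 → f/18 — 2 1/3 stops stopped down (darker).
Shutter speed: 8 → 6 → 5 — 2/3 stop faster (darker).
ISO: 500 → 640 → 800 → 1000 — 1 stop raised (brighter).
Net: −2 1/3 −2/3 +1 = −2 stops.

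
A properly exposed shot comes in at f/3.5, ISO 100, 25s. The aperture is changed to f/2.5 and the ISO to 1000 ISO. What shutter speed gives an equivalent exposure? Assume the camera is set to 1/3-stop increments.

1.3 s

Aperture: f/3.5 → f/3.2 → f/2.8 → f/2.5 — 1 stop wider (brighter).
ISO: 100 → 125 → 160 → 200 → 250 → 320 → 400 → 500 → 640 → 800 → 1000 — 3 1/3 stops higher (brighter).
Net change so far: 4 1/3 stops brighter. Offset with the shutter speed: 25 → 20 → 15 → 13 → 10 → 8 → 6 → 5 → 4 → 3.2 → 2.5 → 2 → 1.6 → 1.3.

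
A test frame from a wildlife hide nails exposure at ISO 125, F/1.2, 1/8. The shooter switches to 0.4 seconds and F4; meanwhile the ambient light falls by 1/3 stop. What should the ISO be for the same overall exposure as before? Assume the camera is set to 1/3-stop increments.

Scene light: 1/3 stop darker.
Shutter speed: 1/8 → 1/6 → 1/5 → 1/4 → 0.3 → 0.4 — 1 2/3 stops longer (brighter).
Aperture: f/1.2 → f/1.4 → f/1.6 → f/1.8 → f/2 → f/2.2 → f/2.5 → f/2.8 → f/3.2 → f/3.5 → f/4 — 3 1/3 stops stopped down (darker).
Net so far: 2 stops darker. ISO: 125 → 160 → 200 → 250 → 320 → 400 → 500.

ISO 500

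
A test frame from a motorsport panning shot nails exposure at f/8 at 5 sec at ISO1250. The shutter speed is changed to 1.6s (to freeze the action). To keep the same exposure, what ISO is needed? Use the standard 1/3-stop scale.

ISO 4000

Shutter speed: 5 → 4 → 3.2 → 2.5 → 2 → 1.6 — 1 2/3 stops shorter (darker).
Need 1 2/3 stops brighter from the ISO: 1250 → 1600 → 2000 → 2500 → 3200 → 4000.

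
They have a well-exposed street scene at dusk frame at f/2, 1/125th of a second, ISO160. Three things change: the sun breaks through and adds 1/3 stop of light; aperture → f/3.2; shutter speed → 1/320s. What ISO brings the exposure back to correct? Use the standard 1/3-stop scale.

ISO 800

Scene light: 1/3 stop brighter.
Aperture: f/2 → f/2.2 → f/2.5 → f/2.8 → f/3.2 — 1 1/3 stops smaller aperture (darker).
Shutter speed: 1/125 → 1/160 → 1/200 → 1/250 → 1/320 — 1 1/3 stops faster (darker).
Net so far: 2 1/3 stops darker. ISO: 160 → 200 → 250 → 320 → 400 → 500 → 640 → 800.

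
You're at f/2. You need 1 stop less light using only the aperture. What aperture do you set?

Aperture: f/2 → f/2.8 — 1 stop stopped down (darker).

f/2.8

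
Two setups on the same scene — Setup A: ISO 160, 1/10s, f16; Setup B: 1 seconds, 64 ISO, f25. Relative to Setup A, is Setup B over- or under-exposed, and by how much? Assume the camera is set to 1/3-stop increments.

2/3 stop brighter

Aperture: f/16 → f/18 → f/20 → f/22 → f/25 — 1 1/3 stops smaller aperture (darker).
Shutter speed: 1/10 → 1/8 → 1/6 → 1/5 → 1/4 → 0.3 → 0.4 → 0.5 → 0.6 → 0.8 → 1 — 3 1/3 stops slower (brighter).
ISO: 160 → 125 → 100 → 80 → 64 — 1 1/3 stops dropped (darker).
Net: −1 1/3 +3 1/3 −1 1/3 = +2/3 stops.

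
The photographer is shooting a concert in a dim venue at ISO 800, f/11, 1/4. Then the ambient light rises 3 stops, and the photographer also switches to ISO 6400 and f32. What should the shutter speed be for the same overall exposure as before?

1/30s

Scene light: 3 stops brighter.
ISO: 800 → 1600 → 3200 → 6400 — 3 stops raised (brighter).
Aperture: f/11 → f/16 → f/22 → f/32 — 3 stops smaller aperture (darker).
Net so far: 3 stops brighter. Shutter speed: 1/4 → 1/8 → 1/15 → 1/30.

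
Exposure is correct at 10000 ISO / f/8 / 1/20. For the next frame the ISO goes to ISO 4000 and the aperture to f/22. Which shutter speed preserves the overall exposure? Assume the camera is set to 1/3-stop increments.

ISO: 10000 → 8000 → 6400 → 5000 → 4000 — 1 1/3 stops lower (darker).
Aperture: f/8 → f/9 → f/10 → f/11 → f/13 → f/14 → f/16 → f/18 → f/20 → f/22 — 3 stops smaller aperture (darker).
Net change so far: 4 1/3 stops darker. Offset with the shutter speed: 1/20 → 1/15 → 1/13 → 1/10 → 1/8 → 1/6 → 1/5 → 1/4 → 0.3 → 0.4 → 0.5 → 0.6 → 0.8 → 1.

1 s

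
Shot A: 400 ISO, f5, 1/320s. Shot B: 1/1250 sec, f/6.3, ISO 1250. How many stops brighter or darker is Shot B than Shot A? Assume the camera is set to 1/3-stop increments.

Aperture: f/5 → f/5.6 → f/6.3 — 2/3 stop stopped down (darker).
Shutter speed: 1/320 → 1/400 → 1/500 → 1/640 → 1/800 → 1/1000 → 1/1250 — 2 stops shorter (darker).
ISO: 400 → 500 → 640 → 800 → 1000 → 1250 — 1 2/3 stops raised (brighter).
Net: −2/3 −2 +1 2/3 = −1 stop.

1 stop darker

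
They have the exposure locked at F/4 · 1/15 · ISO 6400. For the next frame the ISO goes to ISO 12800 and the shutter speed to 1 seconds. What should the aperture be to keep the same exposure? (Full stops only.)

f/22

ISO: 6400 → 12800 — 1 stop raised (brighter).
Shutter speed: 1/15 → 1/8 → 1/4 → 1/2 → 1 — 4 stops slower (brighter).
Net change so far: 5 stops brighter. Offset with the aperture: f/4 → f/5.6 → f/8 → f/11 → f/16 → f/22.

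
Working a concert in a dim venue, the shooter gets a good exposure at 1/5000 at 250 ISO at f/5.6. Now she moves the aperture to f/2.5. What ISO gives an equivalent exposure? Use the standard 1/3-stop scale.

ISO 50

Aperture: f/5.6 → f/5 → f/4.5 → f/4 → f/3.5 → f/3.2 → f/2.8 → f/2.5 — 2 1/3 stops larger aperture (brighter).
Need 2 1/3 stops darker from the ISO: 250 → 200 → 160 → 125 → 100 → 80 → 64 → 50.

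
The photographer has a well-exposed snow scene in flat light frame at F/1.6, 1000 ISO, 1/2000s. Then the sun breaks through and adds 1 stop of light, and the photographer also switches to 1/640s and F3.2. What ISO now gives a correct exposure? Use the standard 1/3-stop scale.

ISO 640

Scene light: 1 stop brighter.
Shutter speed: 1/2000 → 1/1600 → 1/1250 → 1/1000 → 1/800 → 1/640 — 1 2/3 stops longer (brighter).
Aperture: f/1.6 → f/1.8 → f/2 → f/2.2 → f/2.5 → f/2.8 → f/3.2 — 2 stops narrower (darker).
Net so far: 2/3 stop brighter. ISO: 1000 → 800 → 640.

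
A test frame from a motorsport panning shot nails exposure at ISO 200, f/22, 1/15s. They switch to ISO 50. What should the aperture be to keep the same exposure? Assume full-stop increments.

f/11

ISO: 200 → 100 → 50 — 2 stops dropped (darker).
Need 2 stops brighter from the aperture: f/22 → f/16 → f/11.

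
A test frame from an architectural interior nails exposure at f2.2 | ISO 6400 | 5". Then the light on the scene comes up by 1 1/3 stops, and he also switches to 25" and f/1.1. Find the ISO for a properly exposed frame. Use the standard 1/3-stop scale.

Scene light: 1 1/3 stops brighter.
Shutter speed: 5 → 6 → 8 → 10 → 13 → 15 → 20 → 25 — 2 1/3 stops longer (brighter).
Aperture: f/2.2 → f/2 → f/1.8 → f/1.6 → f/1.4 → f/1.2 → f/1.1 — 2 stops larger aperture (brighter).
Net so far: 5 2/3 stops brighter. ISO: 6400 → 5000 → 4000 → 3200 → 2500 → 2000 → 1600 → 1250 → 1000 → 800 → 640 → 500 → 400 → 320 → 250 → 200 → 160 → 125.

ISO 125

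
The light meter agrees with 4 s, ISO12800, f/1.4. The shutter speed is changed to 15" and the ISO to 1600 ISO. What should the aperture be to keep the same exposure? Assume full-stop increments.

f/1.0

Shutter speed: 4 → 8 → 15 — 2 stops slower (brighter).
ISO: 12800 → 6400 → 3200 → 1600 — 3 stops lower (darker).
Net change so far: 1 stop darker. Offset with the aperture: f/1.4 → f/1.0.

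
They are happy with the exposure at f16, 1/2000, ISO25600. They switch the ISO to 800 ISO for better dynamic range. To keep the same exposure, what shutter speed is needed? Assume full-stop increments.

ISO: 25600 → 12800 → 6400 → 3200 → 1600 → 800 — 5 stops lower (darker).
Need 5 stops brighter from the shutter speed: 1/2000 → 1/1000 → 1/500 → 1/250 → 1/125 → 1/60.

1/60s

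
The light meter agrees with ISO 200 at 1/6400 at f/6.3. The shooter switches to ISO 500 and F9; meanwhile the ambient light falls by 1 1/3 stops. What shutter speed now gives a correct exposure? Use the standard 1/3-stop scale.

1/3200s

Scene light: 1 1/3 stops darker.
ISO: 200 → 250 → 320 → 400 → 500 — 1 1/3 stops raised (brighter).
Aperture: f/6.3 → f/7.1 → f/8 → f/9 — 1 stop smaller aperture (darker).
Net so far: 1 stop darker. Shutter speed: 1/6400 → 1/5000 → 1/4000 → 1/3200.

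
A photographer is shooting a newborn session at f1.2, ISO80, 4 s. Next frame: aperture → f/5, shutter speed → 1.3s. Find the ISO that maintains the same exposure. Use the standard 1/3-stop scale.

Aperture: f/1.2 → f/1.4 → f/1.6 → f/1.8 → f/2 → f/2.2 → f/2.5 → f/2.8 → f/3.2 → f/3.5 → f/4 → f/4.5 → f/5 — 4 stops smaller aperture (darker).
Shutter speed: 4 → 3.2 → 2.5 → 2 → 1.6 → 1.3 — 1 2/3 stops shorter (darker).
Net change so far: 5 2/3 stops darker. Offset with the ISO: 80 → 100 → 125 → 160 → 200 → 250 → 320 → 400 → 500 → 640 → 800 → 1000 → 1250 → 1600 → 2000 → 2500 → 3200 → 4000.

ISO 4000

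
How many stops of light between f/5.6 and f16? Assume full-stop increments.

f/5.6 → f/8 → f/11 → f/16 — count the steps: 3 stops.

3 stops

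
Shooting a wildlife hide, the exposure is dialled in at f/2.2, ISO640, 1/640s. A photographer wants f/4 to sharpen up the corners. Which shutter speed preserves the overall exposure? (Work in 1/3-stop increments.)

Aperture: f/2.2 → f/2.5 → f/2.8 → f/3.2 → f/3.5 → f/4 — 1 2/3 stops narrower (darker).
Need 1 2/3 stops brighter from the shutter speed: 1/640 → 1/500 → 1/400 → 1/320 → 1/250 → 1/200.

1/200s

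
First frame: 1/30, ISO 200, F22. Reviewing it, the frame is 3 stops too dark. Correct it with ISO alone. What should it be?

Underexposed by 3 stops → need 3 stops brighter.
ISO: 200 → 400 → 800 → 1600.

ISO 1600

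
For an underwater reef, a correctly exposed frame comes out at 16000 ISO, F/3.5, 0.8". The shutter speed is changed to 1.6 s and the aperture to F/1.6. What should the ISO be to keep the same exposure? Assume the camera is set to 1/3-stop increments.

Shutter speed: 0.8 → 1 → 1.3 → 1.6 — 1 stop slower (brighter).
Aperture: f/3.5 → f/3.2 → f/2.8 → f/2.5 → f/2.2 → f/2 → f/1.8 → f/1.6 — 2 1/3 stops wider (brighter).
Net change so far: 3 1/3 stops brighter. Offset with the ISO: 16000 → 12800 → 10000 → 8000 → 6400 → 5000 → 4000 → 3200 → 2500 → 2000 → 1600.

ISO 1600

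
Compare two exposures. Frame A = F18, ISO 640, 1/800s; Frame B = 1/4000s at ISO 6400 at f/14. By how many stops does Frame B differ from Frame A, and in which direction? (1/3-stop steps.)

1 2/3 stops brighter

Aperture: f/18 → f/16 → f/14 — 2/3 stop larger aperture (brighter).
Shutter speed: 1/800 → 1/1000 → 1/1250 → 1/1600 → 1/2000 → 1/2500 → 1/3200 → 1/4000 — 2 1/3 stops faster (darker).
ISO: 640 → 800 → 1000 → 1250 → 1600 → 2000 → 2500 → 3200 → 4000 → 5000 → 6400 — 3 1/3 stops higher (brighter).
Net: +2/3 −2 1/3 +3 1/3 = +1 2/3 stops.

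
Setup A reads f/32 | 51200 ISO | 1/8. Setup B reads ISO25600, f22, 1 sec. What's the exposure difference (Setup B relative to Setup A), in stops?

3 stops brighter

Aperture: f/32 → f/22 — 1 stop opened up (brighter).
Shutter speed: 1/8 → 1/4 → 1/2 → 1 — 3 stops longer (brighter).
ISO: 51200 → 25600 — 1 stop lower (darker).
Net: +1 +3 −1 = +3 stops.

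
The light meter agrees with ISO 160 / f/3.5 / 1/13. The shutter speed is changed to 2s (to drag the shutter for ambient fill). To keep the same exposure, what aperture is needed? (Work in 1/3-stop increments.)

f/18

Shutter speed: 1/13 → 1/10 → 1/8 → 1/6 → 1/5 → 1/4 → 0.3 → 0.4 → 0.5 → 0.6 → 0.8 → 1 → 1.3 → 1.6 → 2 — 4 2/3 stops slower (brighter).
Need 4 2/3 stops darker from the aperture: f/3.5 → f/4 → f/4.5 → f/5 → f/5.6 → f/6.3 → f/7.1 → f/8 → f/9 → f/10 → f/11 → f/13 → f/14 → f/16 → f/18.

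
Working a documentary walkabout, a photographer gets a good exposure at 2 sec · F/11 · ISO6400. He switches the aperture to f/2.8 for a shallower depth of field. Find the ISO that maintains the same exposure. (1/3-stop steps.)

ISO 400

Aperture: f/11 → f/10 → f/9 → f/8 → f/7.1 → f/6.3 → f/5.6 → f/5 → f/4.5 → f/4 → f/3.5 → f/3.2 → f/2.8 — 4 stops opened up (brighter).
Need 4 stops darker from the ISO: 6400 → 5000 → 4000 → 3200 → 2500 → 2000 → 1600 → 1250 → 1000 → 800 → 640 → 500 → 400.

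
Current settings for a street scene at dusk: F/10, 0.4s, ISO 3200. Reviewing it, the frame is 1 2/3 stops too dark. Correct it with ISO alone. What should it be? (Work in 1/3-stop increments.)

Underexposed by 1 2/3 stops → need 1 2/3 stops brighter.
ISO: 3200 → 4000 → 5000 → 6400 → 8000 → 10000.

ISO 10000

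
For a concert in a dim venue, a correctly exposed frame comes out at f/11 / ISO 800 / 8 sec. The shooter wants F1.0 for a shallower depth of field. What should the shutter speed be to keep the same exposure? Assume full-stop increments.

1/15s

Aperture: f/11 → f/8 → f/5.6 → f/4 → f/2.8 → f/2 → f/1.4 → f/1.0 — 7 stops larger aperture (brighter).
Need 7 stops darker from the shutter speed: 8 → 4 → 2 → 1 → 1/2 → 1/4 → 1/8 → 1/15.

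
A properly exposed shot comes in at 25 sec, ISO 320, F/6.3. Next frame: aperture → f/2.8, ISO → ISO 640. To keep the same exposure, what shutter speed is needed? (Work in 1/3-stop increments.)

Aperture: f/6.3 → f/5.6 → f/5 → f/4.5 → f/4 → f/3.5 → f/3.2 → f/2.8 — 2 1/3 stops wider (brighter).
ISO: 320 → 400 → 500 → 640 — 1 stop higher (brighter).
Net change so far: 3 1/3 stops brighter. Offset with the shutter speed: 25 → 20 → 15 → 13 → 10 → 8 → 6 → 5 → 4 → 3.2 → 2.5.

2.5 s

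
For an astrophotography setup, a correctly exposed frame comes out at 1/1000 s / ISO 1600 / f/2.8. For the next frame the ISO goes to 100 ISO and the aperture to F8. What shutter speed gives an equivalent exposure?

ISO: 1600 → 800 → 400 → 200 → 100 — 4 stops lower (darker).
Aperture: f/2.8 → f/4 → f/5.6 → f/8 — 3 stops stopped down (darker).
Net change so far: 7 stops darker. Offset with the shutter speed: 1/1000 → 1/500 → 1/250 → 1/125 → 1/60 → 1/30 → 1/15 → 1/8.

1/8s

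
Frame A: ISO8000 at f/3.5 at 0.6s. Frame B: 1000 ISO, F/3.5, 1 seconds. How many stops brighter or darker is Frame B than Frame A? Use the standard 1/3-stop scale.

2 1/3 stops darker

Aperture: unchanged.
Shutter speed: 0.6 → 0.8 → 1 — 2/3 stop slower (brighter).
ISO: 8000 → 6400 → 5000 → 4000 → 3200 → 2500 → 2000 → 1600 → 1250 → 1000 — 3 stops dropped (darker).
Net: +2/3 −3 = −2 1/3 stops.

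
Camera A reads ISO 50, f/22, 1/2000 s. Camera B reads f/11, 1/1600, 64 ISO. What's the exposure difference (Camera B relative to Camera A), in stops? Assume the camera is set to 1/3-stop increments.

2 2/3 stops brighter

Aperture: f/22 → f/20 → f/18 → f/16 → f/14 → f/13 → f/11 — 2 stops opened up (brighter).
Shutter speed: 1/2000 → 1/1600 — 1/3 stop slower (brighter).
ISO: 50 → 64 — 1/3 stop raised (brighter).
Net: +2 +1/3 +1/3 = +2 2/3 stops.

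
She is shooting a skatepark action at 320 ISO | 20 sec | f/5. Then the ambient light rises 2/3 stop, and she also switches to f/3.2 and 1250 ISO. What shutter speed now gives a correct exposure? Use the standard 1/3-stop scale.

1.3 s

Scene light: 2/3 stop brighter.
Aperture: f/5 → f/4.5 → f/4 → f/3.5 → f/3.2 — 1 1/3 stops opened up (brighter).
ISO: 320 → 400 → 500 → 640 → 800 → 1000 → 1250 — 2 stops higher (brighter).
Net so far: 4 stops brighter. Shutter speed: 20 → 15 → 13 → 10 → 8 → 6 → 5 → 4 → 3.2 → 2.5 → 2 → 1.6 → 1.3.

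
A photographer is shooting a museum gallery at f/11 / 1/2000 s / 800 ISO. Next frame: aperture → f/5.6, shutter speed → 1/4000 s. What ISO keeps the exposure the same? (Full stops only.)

Aperture: f/11 → f/8 → f/5.6 — 2 stops wider (brighter).
Shutter speed: 1/2000 → 1/4000 — 1 stop faster (darker).
Net change so far: 1 stop brighter. Offset with the ISO: 800 → 400.

ISO 400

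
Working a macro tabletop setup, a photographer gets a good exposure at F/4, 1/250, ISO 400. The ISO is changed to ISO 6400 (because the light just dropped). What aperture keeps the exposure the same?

f/16

ISO: 400 → 800 → 1600 → 3200 → 6400 — 4 stops raised (brighter).
Need 4 stops darker from the aperture: f/4 → f/5.6 → f/8 → f/11 → f/16.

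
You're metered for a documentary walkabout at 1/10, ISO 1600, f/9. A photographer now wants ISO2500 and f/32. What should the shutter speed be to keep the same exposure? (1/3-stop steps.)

0.8 s

ISO: 1600 → 2000 → 2500 — 2/3 stop higher (brighter).
Aperture: f/9 → f/10 → f/11 → f/13 → f/14 → f/16 → f/18 → f/20 → f/22 → f/25 → f/29 → f/32 — 3 2/3 stops smaller aperture (darker).
Net change so far: 3 stops darker. Offset with the shutter speed: 1/10 → 1/8 → 1/6 → 1/5 → 1/4 → 0.3 → 0.4 → 0.5 → 0.6 → 0.8.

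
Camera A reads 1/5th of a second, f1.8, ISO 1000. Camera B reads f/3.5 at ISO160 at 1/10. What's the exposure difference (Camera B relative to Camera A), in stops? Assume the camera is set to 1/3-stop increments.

5 2/3 stops darker

Aperture: f/1.8 → f/2 → f/2.2 → f/2.5 → f/2.8 → f/3.2 → f/3.5 — 2 stops narrower (darker).
Shutter speed: 1/5 → 1/6 → 1/8 → 1/10 — 1 stop shorter (darker).
ISO: 1000 → 800 → 640 → 500 → 400 → 320 → 250 → 200 → 160 — 2 2/3 stops dropped (darker).
Net: −2 −1 −2 2/3 = −5 2/3 stops.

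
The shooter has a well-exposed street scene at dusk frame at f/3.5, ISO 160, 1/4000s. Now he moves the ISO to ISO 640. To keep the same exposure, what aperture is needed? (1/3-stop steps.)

ISO: 160 → 200 → 250 → 320 → 400 → 500 → 640 — 2 stops higher (brighter).
Need 2 stops darker from the aperture: f/3.5 → f/4 → f/4.5 → f/5 → f/5.6 → f/6.3 → f/7.1.

f/7.1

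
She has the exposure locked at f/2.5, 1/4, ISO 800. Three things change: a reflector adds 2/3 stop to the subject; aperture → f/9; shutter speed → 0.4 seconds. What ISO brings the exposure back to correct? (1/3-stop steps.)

Scene light: 2/3 stop brighter.
Aperture: f/2.5 → f/2.8 → f/3.2 → f/3.5 → f/4 → f/4.5 → f/5 → f/5.6 → f/6.3 → f/7.1 → f/8 → f/9 — 3 2/3 stops narrower (darker).
Shutter speed: 1/4 → 0.3 → 0.4 — 2/3 stop longer (brighter).
Net so far: 2 1/3 stops darker. ISO: 800 → 1000 → 1250 → 1600 → 2000 → 2500 → 3200 → 4000.

ISO 4000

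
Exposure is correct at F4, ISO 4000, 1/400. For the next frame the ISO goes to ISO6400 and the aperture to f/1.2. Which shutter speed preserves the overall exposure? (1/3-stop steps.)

1/6400s

ISO: 4000 → 5000 → 6400 — 2/3 stop higher (brighter).
Aperture: f/4 → f/3.5 → f/3.2 → f/2.8 → f/2.5 → f/2.2 → f/2 → f/1.8 → f/1.6 → f/1.4 → f/1.2 — 3 1/3 stops larger aperture (brighter).
Net change so far: 4 stops brighter. Offset with the shutter speed: 1/400 → 1/500 → 1/640 → 1/800 → 1/1000 → 1/1250 → 1/1600 → 1/2000 → 1/2500 → 1/3200 → 1/4000 → 1/5000 → 1/6400.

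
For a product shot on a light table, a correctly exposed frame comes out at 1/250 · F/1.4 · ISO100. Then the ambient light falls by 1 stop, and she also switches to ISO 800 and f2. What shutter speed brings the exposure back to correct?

1/500s

Scene light: 1 stop darker.
ISO: 100 → 200 → 400 → 800 — 3 stops higher (brighter).
Aperture: f/1.4 → f/2 — 1 stop narrower (darker).
Net so far: 1 stop brighter. Shutter speed: 1/250 → 1/500.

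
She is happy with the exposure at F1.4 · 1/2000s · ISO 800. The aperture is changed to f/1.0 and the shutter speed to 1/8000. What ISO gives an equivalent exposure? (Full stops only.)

Aperture: f/1.4 → f/1.0 — 1 stop larger aperture (brighter).
Shutter speed: 1/2000 → 1/4000 → 1/8000 — 2 stops shorter (darker).
Net change so far: 1 stop darker. Offset with the ISO: 800 → 1600.

ISO 1600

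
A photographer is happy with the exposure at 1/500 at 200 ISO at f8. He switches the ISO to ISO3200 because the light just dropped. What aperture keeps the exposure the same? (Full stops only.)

ISO: 200 → 400 → 800 → 1600 → 3200 — 4 stops raised (brighter).
Need 4 stops darker from the aperture: f/8 → f/11 → f/16 → f/22 → f/32.

f/32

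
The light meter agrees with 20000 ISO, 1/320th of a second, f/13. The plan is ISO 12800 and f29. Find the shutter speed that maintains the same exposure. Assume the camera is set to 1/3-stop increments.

1/40s

ISO: 20000 → 16000 → 12800 — 2/3 stop lower (darker).
Aperture: f/13 → f/14 → f/16 → f/18 → f/20 → f/22 → f/25 → f/29 — 2 1/3 stops narrower (darker).
Net change so far: 3 stops darker. Offset with the shutter speed: 1/320 → 1/250 → 1/200 → 1/160 → 1/125 → 1/100 → 1/80 → 1/60 → 1/50 → 1/40.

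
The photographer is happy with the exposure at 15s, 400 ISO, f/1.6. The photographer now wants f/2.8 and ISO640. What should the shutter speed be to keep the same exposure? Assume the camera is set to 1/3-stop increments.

30 s

Aperture: f/1.6 → f/1.8 → f/2 → f/2.2 → f/2.5 → f/2.8 — 1 2/3 stops narrower (darker).
ISO: 400 → 500 → 640 — 2/3 stop raised (brighter).
Net change so far: 1 stop darker. Offset with the shutter speed: 15 → 20 → 25 → 30.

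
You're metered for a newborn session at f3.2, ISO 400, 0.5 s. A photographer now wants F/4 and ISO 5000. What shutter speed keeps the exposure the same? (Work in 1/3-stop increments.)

Aperture: f/3.2 → f/3.5 → f/4 — 2/3 stop smaller aperture (darker).
ISO: 400 → 500 → 640 → 800 → 1000 → 1250 → 1600 → 2000 → 2500 → 3200 → 4000 → 5000 — 3 2/3 stops raised (brighter).
Net change so far: 3 stops brighter. Offset with the shutter speed: 0.5 → 0.4 → 0.3 → 1/4 → 1/5 → 1/6 → 1/8 → 1/10 → 1/13 → 1/15.

1/15s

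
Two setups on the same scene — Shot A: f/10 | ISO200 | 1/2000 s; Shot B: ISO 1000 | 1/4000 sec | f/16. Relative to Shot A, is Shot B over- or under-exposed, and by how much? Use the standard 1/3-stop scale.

Aperture: f/10 → f/11 → f/13 → f/14 → f/16 — 1 1/3 stops narrower (darker).
Shutter speed: 1/2000 → 1/2500 → 1/3200 → 1/4000 — 1 stop shorter (darker).
ISO: 200 → 250 → 320 → 400 → 500 → 640 → 800 → 1000 — 2 1/3 stops higher (brighter).
Net: −1 1/3 −1 +2 1/3 = 0 stops.

same exposure (0 stops)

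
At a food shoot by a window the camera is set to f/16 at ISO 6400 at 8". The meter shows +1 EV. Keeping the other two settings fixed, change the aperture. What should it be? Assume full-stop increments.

Overexposed by 1 stop → need 1 stop darker.
Aperture: f/16 → f/22.

f/22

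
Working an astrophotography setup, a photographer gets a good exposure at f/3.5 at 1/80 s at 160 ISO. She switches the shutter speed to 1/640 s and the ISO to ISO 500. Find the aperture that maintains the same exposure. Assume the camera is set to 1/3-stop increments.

Shutter speed: 1/80 → 1/100 → 1/125 → 1/160 → 1/200 → 1/250 → 1/320 → 1/400 → 1/500 → 1/640 — 3 stops shorter (darker).
ISO: 160 → 200 → 250 → 320 → 400 → 500 — 1 2/3 stops raised (brighter).
Net change so far: 1 1/3 stops darker. Offset with the aperture: f/3.5 → f/3.2 → f/2.8 → f/2.5 → f/2.2.

f/2.2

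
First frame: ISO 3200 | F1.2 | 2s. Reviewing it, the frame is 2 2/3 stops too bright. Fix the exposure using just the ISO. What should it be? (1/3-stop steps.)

Overexposed by 2 2/3 stops → need 2 2/3 stops darker.
ISO: 3200 → 2500 → 2000 → 1600 → 1250 → 1000 → 800 → 640 → 500.

ISO 500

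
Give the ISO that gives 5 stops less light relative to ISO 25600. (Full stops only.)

ISO: 25600 → 12800 → 6400 → 3200 → 1600 → 800 — 5 stops lower (darker).

ISO 800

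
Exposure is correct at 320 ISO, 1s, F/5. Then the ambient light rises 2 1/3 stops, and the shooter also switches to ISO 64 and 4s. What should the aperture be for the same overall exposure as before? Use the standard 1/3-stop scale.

f/10

Scene light: 2 1/3 stops brighter.
ISO: 320 → 250 → 200 → 160 → 125 → 100 → 80 → 64 — 2 1/3 stops dropped (darker).
Shutter speed: 1 → 1.3 → 1.6 → 2 → 2.5 → 3.2 → 4 — 2 stops longer (brighter).
Net so far: 2 stops brighter. Aperture: f/5 → f/5.6 → f/6.3 → f/7.1 → f/8 → f/9 → f/10.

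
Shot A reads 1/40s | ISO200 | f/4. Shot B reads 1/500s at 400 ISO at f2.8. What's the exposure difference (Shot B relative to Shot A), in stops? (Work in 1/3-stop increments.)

1 2/3 stops darker

Aperture: f/4 → f/3.5 → f/3.2 → f/2.8 — 1 stop larger aperture (brighter).
Shutter speed: 1/40 → 1/50 → 1/60 → 1/80 → 1/100 → 1/125 → 1/160 → 1/200 → 1/250 → 1/320 → 1/400 → 1/500 — 3 2/3 stops faster (darker).
ISO: 200 → 250 → 320 → 400 — 1 stop higher (brighter).
Net: +1 −3 2/3 +1 = −1 2/3 stops.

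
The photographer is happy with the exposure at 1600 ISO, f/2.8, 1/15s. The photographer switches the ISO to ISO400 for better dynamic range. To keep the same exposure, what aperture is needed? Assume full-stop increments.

ISO: 1600 → 800 → 400 — 2 stops lower (darker).
Need 2 stops brighter from the aperture: f/2.8 → f/2 → f/1.4.

f/1.4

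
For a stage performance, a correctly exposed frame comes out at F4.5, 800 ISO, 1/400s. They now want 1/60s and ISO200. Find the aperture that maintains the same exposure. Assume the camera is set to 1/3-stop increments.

Shutter speed: 1/400 → 1/320 → 1/250 → 1/200 → 1/160 → 1/125 → 1/100 → 1/80 → 1/60 — 2 2/3 stops slower (brighter).
ISO: 800 → 640 → 500 → 400 → 320 → 250 → 200 — 2 stops dropped (darker).
Net change so far: 2/3 stop brighter. Offset with the aperture: f/4.5 → f/5 → f/5.6.

f/5.6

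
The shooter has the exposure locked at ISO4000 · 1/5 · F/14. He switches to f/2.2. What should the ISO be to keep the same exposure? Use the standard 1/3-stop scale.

ISO 100

Aperture: f/14 → f/13 → f/11 → f/10 → f/9 → f/8 → f/7.1 → f/6.3 → f/5.6 → f/5 → f/4.5 → f/4 → f/3.5 → f/3.2 → f/2.8 → f/2.5 → f/2.2 — 5 1/3 stops larger aperture (brighter).
Need 5 1/3 stops darker from the ISO: 4000 → 3200 → 2500 → 2000 → 1600 → 1250 → 1000 → 800 → 640 → 500 → 400 → 320 → 250 → 200 → 160 → 125 → 100.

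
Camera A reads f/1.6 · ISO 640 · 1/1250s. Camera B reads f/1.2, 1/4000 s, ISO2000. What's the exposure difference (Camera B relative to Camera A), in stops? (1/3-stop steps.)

2/3 stop brighter

Aperture: f/1.6 → f/1.4 → f/1.2 — 2/3 stop larger aperture (brighter).
Shutter speed: 1/1250 → 1/1600 → 1/2000 → 1/2500 → 1/3200 → 1/4000 — 1 2/3 stops faster (darker).
ISO: 640 → 800 → 1000 → 1250 → 1600 → 2000 — 1 2/3 stops higher (brighter).
Net: +2/3 −1 2/3 +1 2/3 = +2/3 stops.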